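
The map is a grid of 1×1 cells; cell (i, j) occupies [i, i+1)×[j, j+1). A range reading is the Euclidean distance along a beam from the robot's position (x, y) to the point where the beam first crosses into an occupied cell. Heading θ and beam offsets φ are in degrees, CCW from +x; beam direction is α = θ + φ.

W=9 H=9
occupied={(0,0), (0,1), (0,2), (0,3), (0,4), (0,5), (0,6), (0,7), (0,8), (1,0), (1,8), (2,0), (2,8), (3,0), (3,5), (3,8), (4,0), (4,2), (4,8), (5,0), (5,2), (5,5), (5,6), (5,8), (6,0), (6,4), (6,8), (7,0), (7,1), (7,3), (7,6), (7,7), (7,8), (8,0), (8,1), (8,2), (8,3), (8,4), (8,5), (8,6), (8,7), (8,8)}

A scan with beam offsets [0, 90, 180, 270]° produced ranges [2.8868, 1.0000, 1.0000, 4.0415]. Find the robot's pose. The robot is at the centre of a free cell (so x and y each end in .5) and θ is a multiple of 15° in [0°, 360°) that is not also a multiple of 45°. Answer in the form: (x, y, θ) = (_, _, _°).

(x, y, θ) = (4.5, 4.5, 330°)

The pose lattice has 39·16 = 624 candidates. Test each by forward raycasting.
  (2.5, 3.5, 255°): beam 1 = 2.5882 ≠ 2.8868 ✗
  (2.5, 6.5, 105°): beam 1 = 1.5529 ≠ 2.8868 ✗
  (2.5, 6.5, 60°): beam 1 = 1.7321 ≠ 2.8868 ✗
  (7.5, 4.5, 105°): beam 1 = 1.5529 ≠ 2.8868 ✗
  (1.5, 2.5, 15°): beam 1 = 5.6940 ≠ 2.8868 ✗
  …
  (4.5, 4.5, 330°): r_1=2.8868, r_2=1.0000, r_3=1.0000, r_4=4.0415 — all match ✓
Only this pose fits every beam.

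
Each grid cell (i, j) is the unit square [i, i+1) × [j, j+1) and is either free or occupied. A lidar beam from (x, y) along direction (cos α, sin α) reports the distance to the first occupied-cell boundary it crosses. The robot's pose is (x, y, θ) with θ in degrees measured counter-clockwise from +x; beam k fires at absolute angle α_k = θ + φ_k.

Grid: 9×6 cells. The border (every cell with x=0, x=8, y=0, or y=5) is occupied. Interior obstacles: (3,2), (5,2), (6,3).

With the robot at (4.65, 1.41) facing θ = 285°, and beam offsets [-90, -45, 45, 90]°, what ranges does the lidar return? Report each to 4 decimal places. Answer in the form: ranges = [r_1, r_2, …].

beam 1: φ=-90°, α=195°
  direction (-0.9659, -0.2588); cell (4,1); t to first gridline: x 0.6729, y 1.5841 (then +1.0353 / +3.8637)
    (3,1) via x @ 0.6729
    (3,0) via y @ 1.5841  # hit
  → r_1 = 1.5841
beam 2: φ=-45°, α=240°
  direction (-0.5000, -0.8660); cell (4,1); t to first gridline: x 1.3000, y 0.4734 (then +2.0000 / +1.1547)
    (4,0) via y @ 0.4734  # hit
  → r_2 = 0.4734
beam 3: φ=45°, α=330°
  direction (0.8660, -0.5000); cell (4,1); t to first gridline: x 0.4041, y 0.8200 (then +1.1547 / +2.0000)
    (5,1) via x @ 0.4041
    (5,0) via y @ 0.8200  # hit
  → r_3 = 0.8200
beam 4: φ=90°, α=15°
  direction (0.9659, 0.2588); cell (4,1); t to first gridline: x 0.3623, y 2.2796 (then +1.0353 / +3.8637)
    (5,1) via x @ 0.3623
    (6,1) via x @ 1.3976
    (6,2) via y @ 2.2796
    (7,2) via x @ 2.4329
    (8,2) via x @ 3.4682  # hit
  → r_4 = 3.4682

ranges = [1.5841, 0.4734, 0.8200, 3.4682]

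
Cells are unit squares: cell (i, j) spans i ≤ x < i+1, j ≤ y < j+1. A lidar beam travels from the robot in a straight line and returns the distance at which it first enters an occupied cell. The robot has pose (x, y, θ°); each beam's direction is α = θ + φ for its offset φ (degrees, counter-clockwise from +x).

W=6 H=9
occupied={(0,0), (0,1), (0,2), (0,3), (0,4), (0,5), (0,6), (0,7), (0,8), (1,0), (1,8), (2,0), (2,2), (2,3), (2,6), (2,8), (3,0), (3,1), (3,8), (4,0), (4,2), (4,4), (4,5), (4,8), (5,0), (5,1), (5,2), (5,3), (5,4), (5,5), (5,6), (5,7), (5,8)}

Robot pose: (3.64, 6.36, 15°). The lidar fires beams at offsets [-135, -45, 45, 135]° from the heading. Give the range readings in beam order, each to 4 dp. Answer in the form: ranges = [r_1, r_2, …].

beam 1: φ=-135°, α=240°
  d=(-0.5000,-0.8660)  start (3,6)  tX=1.2800 tY=0.4157  stride 1/|dx|=2.0000 1/|dy|=1.1547
    cross y-line → (3,5), t=0.4157
    cross x-line → (2,5), t=1.2800
    cross y-line → (2,4), t=1.5704
    cross y-line → (2,3), t=2.7251 (wall)
  → r_1 = 2.7251
beam 2: φ=-45°, α=330°
  d=(0.8660,-0.5000)  start (3,6)  tX=0.4157 tY=0.7200  stride 1/|dx|=1.1547 1/|dy|=2.0000
    cross x-line → (4,6), t=0.4157
    cross y-line → (4,5), t=0.7200 (wall)
  → r_2 = 0.7200
beam 3: φ=45°, α=60°
  d=(0.5000,0.8660)  start (3,6)  tX=0.7200 tY=0.7390  stride 1/|dx|=2.0000 1/|dy|=1.1547
    cross x-line → (4,6), t=0.7200
    cross y-line → (4,7), t=0.7390
    cross y-line → (4,8), t=1.8937 (wall)
  → r_3 = 1.8937
beam 4: φ=135°, α=150°
  d=(-0.8660,0.5000)  start (3,6)  tX=0.7390 tY=1.2800  stride 1/|dx|=1.1547 1/|dy|=2.0000
    cross x-line → (2,6), t=0.7390 (wall)
  → r_4 = 0.7390

ranges = [2.7251, 0.7200, 1.8937, 0.7390]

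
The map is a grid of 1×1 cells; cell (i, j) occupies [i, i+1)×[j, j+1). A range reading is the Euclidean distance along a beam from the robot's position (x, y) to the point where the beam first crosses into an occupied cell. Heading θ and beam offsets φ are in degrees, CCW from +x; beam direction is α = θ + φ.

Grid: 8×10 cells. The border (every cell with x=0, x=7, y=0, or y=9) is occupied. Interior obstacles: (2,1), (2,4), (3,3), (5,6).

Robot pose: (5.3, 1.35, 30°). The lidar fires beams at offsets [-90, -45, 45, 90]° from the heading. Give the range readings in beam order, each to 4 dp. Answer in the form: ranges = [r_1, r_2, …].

beam 1: φ=-90°, α=300°
  cosα=0.5000 sinα=-0.8660 | (5,1) | tMaxX 1.4000 tMaxY 0.4041 | tΔX 2.0000 tΔY 1.1547
    t=0.4041 [y] (5,0) — stop
  → r_1 = 0.4041
beam 2: φ=-45°, α=345°
  cosα=0.9659 sinα=-0.2588 | (5,1) | tMaxX 0.7247 tMaxY 1.3523 | tΔX 1.0353 tΔY 3.8637
    t=0.7247 [x] (6,1)
    t=1.3523 [y] (6,0) — stop
  → r_2 = 1.3523
beam 3: φ=45°, α=75°
  cosα=0.2588 sinα=0.9659 | (5,1) | tMaxX 2.7046 tMaxY 0.6729 | tΔX 3.8637 tΔY 1.0353
    t=0.6729 [y] (5,2)
    t=1.7082 [y] (5,3)
    t=2.7046 [x] (6,3)
    t=2.7435 [y] (6,4)
    t=3.7788 [y] (6,5)
    t=4.8140 [y] (6,6)
    t=5.8493 [y] (6,7)
    t=6.5683 [x] (7,7) — stop
  → r_3 = 6.5683
beam 4: φ=90°, α=120°
  cosα=-0.5000 sinα=0.8660 | (5,1) | tMaxX 0.6000 tMaxY 0.7506 | tΔX 2.0000 tΔY 1.1547
    t=0.6000 [x] (4,1)
    t=0.7506 [y] (4,2)
    t=1.9053 [y] (4,3)
    t=2.6000 [x] (3,3) — stop
  → r_4 = 2.6000

ranges = [0.4041, 1.3523, 6.5683, 2.6000]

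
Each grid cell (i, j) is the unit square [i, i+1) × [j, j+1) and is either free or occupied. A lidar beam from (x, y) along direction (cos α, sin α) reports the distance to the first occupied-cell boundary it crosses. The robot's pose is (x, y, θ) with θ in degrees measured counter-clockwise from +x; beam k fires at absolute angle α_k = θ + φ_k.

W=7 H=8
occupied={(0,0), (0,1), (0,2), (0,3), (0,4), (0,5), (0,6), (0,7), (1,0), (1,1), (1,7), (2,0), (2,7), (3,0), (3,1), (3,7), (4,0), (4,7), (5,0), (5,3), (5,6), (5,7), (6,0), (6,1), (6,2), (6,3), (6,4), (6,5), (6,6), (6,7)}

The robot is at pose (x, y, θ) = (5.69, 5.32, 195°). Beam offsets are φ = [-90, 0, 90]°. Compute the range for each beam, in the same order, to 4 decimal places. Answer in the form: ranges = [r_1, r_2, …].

ranges = [0.7040, 4.8554, 1.1977]

beam 1: φ=-90°, α=105°
  direction (-0.2588, 0.9659); cell (5,5); t to first gridline: x 2.6660, y 0.7040 (then +3.8637 / +1.0353)
    (5,6) via y @ 0.7040  # hit
  → r_1 = 0.7040
beam 2: φ=0°, α=195°
  direction (-0.9659, -0.2588); cell (5,5); t to first gridline: x 0.7143, y 1.2364 (then +1.0353 / +3.8637)
    (4,5) via x @ 0.7143
    (4,4) via y @ 1.2364
    (3,4) via x @ 1.7496
    (2,4) via x @ 2.7849
    (1,4) via x @ 3.8202
    (0,4) via x @ 4.8554  # hit
  → r_2 = 4.8554
beam 3: φ=90°, α=285°
  direction (0.2588, -0.9659); cell (5,5); t to first gridline: x 1.1977, y 0.3313 (then +3.8637 / +1.0353)
    (5,4) via y @ 0.3313
    (6,4) via x @ 1.1977  # hit
  → r_3 = 1.1977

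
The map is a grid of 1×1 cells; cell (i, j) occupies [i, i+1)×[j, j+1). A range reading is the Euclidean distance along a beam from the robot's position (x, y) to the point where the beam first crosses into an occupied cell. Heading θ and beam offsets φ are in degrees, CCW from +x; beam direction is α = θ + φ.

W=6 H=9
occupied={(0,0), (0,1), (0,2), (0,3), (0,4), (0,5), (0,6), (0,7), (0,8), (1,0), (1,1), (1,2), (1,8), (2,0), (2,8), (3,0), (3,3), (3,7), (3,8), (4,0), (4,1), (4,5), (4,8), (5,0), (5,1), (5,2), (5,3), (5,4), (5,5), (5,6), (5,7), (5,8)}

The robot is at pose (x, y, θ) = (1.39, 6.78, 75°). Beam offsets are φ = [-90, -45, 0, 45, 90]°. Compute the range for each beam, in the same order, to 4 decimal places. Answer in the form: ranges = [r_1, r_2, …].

beam 1: φ=-90°, α=345°
  direction (0.9659, -0.2588); cell (1,6); t to first gridline: x 0.6315, y 3.0137 (then +1.0353 / +3.8637)
    (2,6) via x @ 0.6315
    (3,6) via x @ 1.6668
    (4,6) via x @ 2.7021
    (4,5) via y @ 3.0137  # hit
  → r_1 = 3.0137
beam 2: φ=-45°, α=30°
  direction (0.8660, 0.5000); cell (1,6); t to first gridline: x 0.7044, y 0.4400 (then +1.1547 / +2.0000)
    (1,7) via y @ 0.4400
    (2,7) via x @ 0.7044
    (3,7) via x @ 1.8591  # hit
  → r_2 = 1.8591
beam 3: φ=0°, α=75°
  direction (0.2588, 0.9659); cell (1,6); t to first gridline: x 2.3569, y 0.2278 (then +3.8637 / +1.0353)
    (1,7) via y @ 0.2278
    (1,8) via y @ 1.2630  # hit
  → r_3 = 1.2630
beam 4: φ=45°, α=120°
  direction (-0.5000, 0.8660); cell (1,6); t to first gridline: x 0.7800, y 0.2540 (then +2.0000 / +1.1547)
    (1,7) via y @ 0.2540
    (0,7) via x @ 0.7800  # hit
  → r_4 = 0.7800
beam 5: φ=90°, α=165°
  direction (-0.9659, 0.2588); cell (1,6); t to first gridline: x 0.4038, y 0.8500 (then +1.0353 / +3.8637)
    (0,6) via x @ 0.4038  # hit
  → r_5 = 0.4038

ranges = [3.0137, 1.8591, 1.2630, 0.7800, 0.4038]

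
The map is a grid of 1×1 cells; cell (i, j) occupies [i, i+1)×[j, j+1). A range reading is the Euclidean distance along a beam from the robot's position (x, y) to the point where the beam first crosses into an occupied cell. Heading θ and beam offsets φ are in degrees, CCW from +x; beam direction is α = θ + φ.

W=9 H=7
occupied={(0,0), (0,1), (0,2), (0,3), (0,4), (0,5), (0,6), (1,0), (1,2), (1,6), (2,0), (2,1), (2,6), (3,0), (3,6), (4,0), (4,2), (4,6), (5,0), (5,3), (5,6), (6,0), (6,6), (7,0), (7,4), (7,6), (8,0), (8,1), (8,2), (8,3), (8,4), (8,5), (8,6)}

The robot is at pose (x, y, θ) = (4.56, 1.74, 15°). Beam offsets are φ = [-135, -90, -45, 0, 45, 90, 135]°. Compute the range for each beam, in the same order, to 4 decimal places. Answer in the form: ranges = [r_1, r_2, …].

beam 1: φ=-135°, α=240°
  cosα=-0.5000 sinα=-0.8660 | (4,1) | tMaxX 1.1200 tMaxY 0.8545 | tΔX 2.0000 tΔY 1.1547
    t=0.8545 [y] (4,0) — stop
  → r_1 = 0.8545
beam 2: φ=-90°, α=285°
  cosα=0.2588 sinα=-0.9659 | (4,1) | tMaxX 1.7000 tMaxY 0.7661 | tΔX 3.8637 tΔY 1.0353
    t=0.7661 [y] (4,0) — stop
  → r_2 = 0.7661
beam 3: φ=-45°, α=330°
  cosα=0.8660 sinα=-0.5000 | (4,1) | tMaxX 0.5081 tMaxY 1.4800 | tΔX 1.1547 tΔY 2.0000
    t=0.5081 [x] (5,1)
    t=1.4800 [y] (5,0) — stop
  → r_3 = 1.4800
beam 4: φ=0°, α=15°
  cosα=0.9659 sinα=0.2588 | (4,1) | tMaxX 0.4555 tMaxY 1.0046 | tΔX 1.0353 tΔY 3.8637
    t=0.4555 [x] (5,1)
    t=1.0046 [y] (5,2)
    t=1.4908 [x] (6,2)
    t=2.5261 [x] (7,2)
    t=3.5614 [x] (8,2) — stop
  → r_4 = 3.5614
beam 5: φ=45°, α=60°
  cosα=0.5000 sinα=0.8660 | (4,1) | tMaxX 0.8800 tMaxY 0.3002 | tΔX 2.0000 tΔY 1.1547
    t=0.3002 [y] (4,2) — stop
  → r_5 = 0.3002
beam 6: φ=90°, α=105°
  cosα=-0.2588 sinα=0.9659 | (4,1) | tMaxX 2.1637 tMaxY 0.2692 | tΔX 3.8637 tΔY 1.0353
    t=0.2692 [y] (4,2) — stop
  → r_6 = 0.2692
beam 7: φ=135°, α=150°
  cosα=-0.8660 sinα=0.5000 | (4,1) | tMaxX 0.6466 tMaxY 0.5200 | tΔX 1.1547 tΔY 2.0000
    t=0.5200 [y] (4,2) — stop
  → r_7 = 0.5200

ranges = [0.8545, 0.7661, 1.4800, 3.5614, 0.3002, 0.2692, 0.5200]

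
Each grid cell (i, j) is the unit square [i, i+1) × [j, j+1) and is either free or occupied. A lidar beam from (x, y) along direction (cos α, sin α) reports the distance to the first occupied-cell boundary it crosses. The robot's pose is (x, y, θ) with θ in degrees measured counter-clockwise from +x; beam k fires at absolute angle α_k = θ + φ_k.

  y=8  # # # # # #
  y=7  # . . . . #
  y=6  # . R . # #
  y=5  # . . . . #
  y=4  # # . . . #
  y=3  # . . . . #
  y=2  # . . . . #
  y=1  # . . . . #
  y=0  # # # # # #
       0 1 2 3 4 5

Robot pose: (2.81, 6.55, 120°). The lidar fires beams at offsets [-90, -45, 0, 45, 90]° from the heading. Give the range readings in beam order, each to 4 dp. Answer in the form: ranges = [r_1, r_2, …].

ranges = [2.5288, 1.5012, 1.6743, 1.8738, 2.0900]

beam 1: φ=-90°, α=30°
  d=(0.8660,0.5000)  start (2,6)  tX=0.2194 tY=0.9000  stride 1/|dx|=1.1547 1/|dy|=2.0000
    cross x-line → (3,6), t=0.2194
    cross y-line → (3,7), t=0.9000
    cross x-line → (4,7), t=1.3741
    cross x-line → (5,7), t=2.5288 (wall)
  → r_1 = 2.5288
beam 2: φ=-45°, α=75°
  d=(0.2588,0.9659)  start (2,6)  tX=0.7341 tY=0.4659  stride 1/|dx|=3.8637 1/|dy|=1.0353
    cross y-line → (2,7), t=0.4659
    cross x-line → (3,7), t=0.7341
    cross y-line → (3,8), t=1.5012 (wall)
  → r_2 = 1.5012
beam 3: φ=0°, α=120°
  d=(-0.5000,0.8660)  start (2,6)  tX=1.6200 tY=0.5196  stride 1/|dx|=2.0000 1/|dy|=1.1547
    cross y-line → (2,7), t=0.5196
    cross x-line → (1,7), t=1.6200
    cross y-line → (1,8), t=1.6743 (wall)
  → r_3 = 1.6743
beam 4: φ=45°, α=165°
  d=(-0.9659,0.2588)  start (2,6)  tX=0.8386 tY=1.7387  stride 1/|dx|=1.0353 1/|dy|=3.8637
    cross x-line → (1,6), t=0.8386
    cross y-line → (1,7), t=1.7387
    cross x-line → (0,7), t=1.8738 (wall)
  → r_4 = 1.8738
beam 5: φ=90°, α=210°
  d=(-0.8660,-0.5000)  start (2,6)  tX=0.9353 tY=1.1000  stride 1/|dx|=1.1547 1/|dy|=2.0000
    cross x-line → (1,6), t=0.9353
    cross y-line → (1,5), t=1.1000
    cross x-line → (0,5), t=2.0900 (wall)
  → r_5 = 2.0900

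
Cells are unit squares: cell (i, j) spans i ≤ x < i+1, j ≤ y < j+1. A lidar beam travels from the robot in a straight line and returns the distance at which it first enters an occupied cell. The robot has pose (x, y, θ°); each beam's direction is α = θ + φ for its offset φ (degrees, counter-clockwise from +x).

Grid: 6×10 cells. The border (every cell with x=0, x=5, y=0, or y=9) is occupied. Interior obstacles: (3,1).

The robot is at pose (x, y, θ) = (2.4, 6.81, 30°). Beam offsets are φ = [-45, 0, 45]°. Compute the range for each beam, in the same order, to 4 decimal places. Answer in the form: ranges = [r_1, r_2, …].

ranges = [2.6917, 3.0022, 2.2673]

beam 1: φ=-45°, α=345°
  d=(0.9659,-0.2588)  start (2,6)  tX=0.6212 tY=3.1296  stride 1/|dx|=1.0353 1/|dy|=3.8637
    cross x-line → (3,6), t=0.6212
    cross x-line → (4,6), t=1.6564
    cross x-line → (5,6), t=2.6917 (wall)
  → r_1 = 2.6917
beam 2: φ=0°, α=30°
  d=(0.8660,0.5000)  start (2,6)  tX=0.6928 tY=0.3800  stride 1/|dx|=1.1547 1/|dy|=2.0000
    cross y-line → (2,7), t=0.3800
    cross x-line → (3,7), t=0.6928
    cross x-line → (4,7), t=1.8475
    cross y-line → (4,8), t=2.3800
    cross x-line → (5,8), t=3.0022 (wall)
  → r_2 = 3.0022
beam 3: φ=45°, α=75°
  d=(0.2588,0.9659)  start (2,6)  tX=2.3182 tY=0.1967  stride 1/|dx|=3.8637 1/|dy|=1.0353
    cross y-line → (2,7), t=0.1967
    cross y-line → (2,8), t=1.2320
    cross y-line → (2,9), t=2.2673 (wall)
  → r_3 = 2.2673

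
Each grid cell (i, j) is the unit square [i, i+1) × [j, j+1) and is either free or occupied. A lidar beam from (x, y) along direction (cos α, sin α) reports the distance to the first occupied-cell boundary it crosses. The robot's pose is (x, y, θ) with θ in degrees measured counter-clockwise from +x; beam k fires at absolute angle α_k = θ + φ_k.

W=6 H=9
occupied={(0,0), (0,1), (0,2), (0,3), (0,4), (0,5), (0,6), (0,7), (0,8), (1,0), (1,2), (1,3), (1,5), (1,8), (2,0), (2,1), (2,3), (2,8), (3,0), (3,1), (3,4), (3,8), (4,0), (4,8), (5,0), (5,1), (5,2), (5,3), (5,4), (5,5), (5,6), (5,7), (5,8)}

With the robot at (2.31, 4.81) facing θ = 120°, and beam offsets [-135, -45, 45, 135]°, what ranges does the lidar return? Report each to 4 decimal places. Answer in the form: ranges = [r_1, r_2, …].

beam 1: φ=-135°, α=345°
  direction (0.9659, -0.2588); cell (2,4); t to first gridline: x 0.7143, y 3.1296 (then +1.0353 / +3.8637)
    (3,4) via x @ 0.7143  # hit
  → r_1 = 0.7143
beam 2: φ=-45°, α=75°
  direction (0.2588, 0.9659); cell (2,4); t to first gridline: x 2.6660, y 0.1967 (then +3.8637 / +1.0353)
    (2,5) via y @ 0.1967
    (2,6) via y @ 1.2320
    (2,7) via y @ 2.2673
    (3,7) via x @ 2.6660
    (3,8) via y @ 3.3025  # hit
  → r_2 = 3.3025
beam 3: φ=45°, α=165°
  direction (-0.9659, 0.2588); cell (2,4); t to first gridline: x 0.3209, y 0.7341 (then +1.0353 / +3.8637)
    (1,4) via x @ 0.3209
    (1,5) via y @ 0.7341  # hit
  → r_3 = 0.7341
beam 4: φ=135°, α=255°
  direction (-0.2588, -0.9659); cell (2,4); t to first gridline: x 1.1977, y 0.8386 (then +3.8637 / +1.0353)
    (2,3) via y @ 0.8386  # hit
  → r_4 = 0.8386

ranges = [0.7143, 3.3025, 0.7341, 0.8386]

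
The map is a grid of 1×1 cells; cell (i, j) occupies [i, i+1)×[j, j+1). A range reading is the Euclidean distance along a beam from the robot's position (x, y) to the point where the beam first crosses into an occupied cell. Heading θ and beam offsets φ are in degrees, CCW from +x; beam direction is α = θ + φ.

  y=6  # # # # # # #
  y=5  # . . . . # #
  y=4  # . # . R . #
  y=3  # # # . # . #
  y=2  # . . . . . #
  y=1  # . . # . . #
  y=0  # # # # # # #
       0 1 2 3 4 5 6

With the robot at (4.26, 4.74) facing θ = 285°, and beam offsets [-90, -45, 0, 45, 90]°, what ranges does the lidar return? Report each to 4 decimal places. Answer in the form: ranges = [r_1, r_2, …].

beam 1: φ=-90°, α=195°
  dir = (cos 195°, sin 195°) = (-0.9659, -0.2588); from cell (4,4)
  next x-line at t=0.2692, next y-line at t=2.8591; Δt_x=1.0353, Δt_y=3.8637
    x: enter (3,4) at t=0.2692
    x: enter (2,4) at t=1.3044 ← occupied
  → r_1 = 1.3044
beam 2: φ=-45°, α=240°
  dir = (cos 240°, sin 240°) = (-0.5000, -0.8660); from cell (4,4)
  next x-line at t=0.5200, next y-line at t=0.8545; Δt_x=2.0000, Δt_y=1.1547
    x: enter (3,4) at t=0.5200
    y: enter (3,3) at t=0.8545
    y: enter (3,2) at t=2.0092
    x: enter (2,2) at t=2.5200
    y: enter (2,1) at t=3.1639
    y: enter (2,0) at t=4.3186 ← occupied
  → r_2 = 4.3186
beam 3: φ=0°, α=285°
  dir = (cos 285°, sin 285°) = (0.2588, -0.9659); from cell (4,4)
  next x-line at t=2.8591, next y-line at t=0.7661; Δt_x=3.8637, Δt_y=1.0353
    y: enter (4,3) at t=0.7661 ← occupied
  → r_3 = 0.7661
beam 4: φ=45°, α=330°
  dir = (cos 330°, sin 330°) = (0.8660, -0.5000); from cell (4,4)
  next x-line at t=0.8545, next y-line at t=1.4800; Δt_x=1.1547, Δt_y=2.0000
    x: enter (5,4) at t=0.8545
    y: enter (5,3) at t=1.4800
    x: enter (6,3) at t=2.0092 ← occupied
  → r_4 = 2.0092
beam 5: φ=90°, α=15°
  dir = (cos 15°, sin 15°) = (0.9659, 0.2588); from cell (4,4)
  next x-line at t=0.7661, next y-line at t=1.0046; Δt_x=1.0353, Δt_y=3.8637
    x: enter (5,4) at t=0.7661
    y: enter (5,5) at t=1.0046 ← occupied
  → r_5 = 1.0046

ranges = [1.3044, 4.3186, 0.7661, 2.0092, 1.0046]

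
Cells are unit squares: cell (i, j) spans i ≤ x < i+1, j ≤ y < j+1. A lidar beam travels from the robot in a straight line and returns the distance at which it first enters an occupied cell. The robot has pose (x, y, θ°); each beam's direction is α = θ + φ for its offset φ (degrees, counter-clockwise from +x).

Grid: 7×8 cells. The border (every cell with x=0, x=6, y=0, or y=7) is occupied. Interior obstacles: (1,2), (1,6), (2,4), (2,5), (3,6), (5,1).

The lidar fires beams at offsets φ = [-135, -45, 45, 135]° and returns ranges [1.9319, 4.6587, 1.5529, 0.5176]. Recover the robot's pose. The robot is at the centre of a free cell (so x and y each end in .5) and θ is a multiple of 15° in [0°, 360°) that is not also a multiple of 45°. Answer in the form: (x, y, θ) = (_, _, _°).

The pose lattice has 24·16 = 384 candidates. Test each by forward raycasting.
  (4.5, 6.5, 150°): beam 1 = 1.5529 ≠ 1.9319 ✗
  (4.5, 3.5, 150°): beam 1 = 1.5529 ≠ 1.9319 ✗
  (5.5, 5.5, 60°): beam 2 = 0.5176 ≠ 4.6587 ✗
  (1.5, 3.5, 75°): beam 1 = 0.5774 ≠ 1.9319 ✗
  (1.5, 1.5, 105°): beam 1 = 1.0000 ≠ 1.9319 ✗
  …
  (2.5, 1.5, 120°): r_1=1.9319, r_2=4.6587, r_3=1.5529, r_4=0.5176 — all match ✓
Unique over the lattice → pose = (2.5, 1.5, 120°).

(x, y, θ) = (2.5, 1.5, 120°)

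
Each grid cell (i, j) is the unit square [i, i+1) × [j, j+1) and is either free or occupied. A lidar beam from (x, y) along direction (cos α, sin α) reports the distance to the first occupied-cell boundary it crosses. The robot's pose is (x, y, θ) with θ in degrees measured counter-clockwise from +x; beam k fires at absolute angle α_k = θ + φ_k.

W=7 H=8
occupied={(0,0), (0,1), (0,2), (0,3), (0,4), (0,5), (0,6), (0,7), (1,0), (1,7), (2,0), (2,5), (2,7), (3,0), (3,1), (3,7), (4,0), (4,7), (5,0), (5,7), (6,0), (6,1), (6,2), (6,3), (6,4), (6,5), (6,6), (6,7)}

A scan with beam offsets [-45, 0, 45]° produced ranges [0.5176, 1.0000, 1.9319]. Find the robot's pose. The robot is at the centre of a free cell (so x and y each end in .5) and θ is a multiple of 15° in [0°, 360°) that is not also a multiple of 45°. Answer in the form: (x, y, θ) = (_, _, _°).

(x, y, θ) = (4.5, 6.5, 150°)

The pose lattice has 28·16 = 448 candidates. Test each by forward raycasting.
  (2.5, 3.5, 240°): beam 1 = 1.5529 ≠ 0.5176 ✗
  (3.5, 5.5, 30°): beam 1 = 2.5882 ≠ 0.5176 ✗
  (4.5, 2.5, 300°): beam 1 = 1.5529 ≠ 0.5176 ✗
  (2.5, 6.5, 285°): beam 1 = 0.5774 ≠ 0.5176 ✗
  (4.5, 4.5, 255°): beam 1 = 4.0415 ≠ 0.5176 ✗
  …
  (4.5, 6.5, 150°): r_1=0.5176, r_2=1.0000, r_3=1.9319 — all match ✓
No second candidate reproduces the full scan.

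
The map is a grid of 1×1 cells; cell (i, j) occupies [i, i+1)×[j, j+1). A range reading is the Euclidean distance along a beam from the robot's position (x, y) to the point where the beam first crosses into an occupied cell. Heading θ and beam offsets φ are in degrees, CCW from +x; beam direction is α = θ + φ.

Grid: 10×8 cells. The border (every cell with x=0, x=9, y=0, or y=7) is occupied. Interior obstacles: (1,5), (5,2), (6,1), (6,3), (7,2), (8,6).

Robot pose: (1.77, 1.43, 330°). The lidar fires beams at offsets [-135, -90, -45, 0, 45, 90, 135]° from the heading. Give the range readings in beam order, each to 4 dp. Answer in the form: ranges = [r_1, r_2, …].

beam 1: φ=-135°, α=195°
  dir = (cos 195°, sin 195°) = (-0.9659, -0.2588); from cell (1,1)
  next x-line at t=0.7972, next y-line at t=1.6614; Δt_x=1.0353, Δt_y=3.8637
    x: enter (0,1) at t=0.7972 ← occupied
  → r_1 = 0.7972
beam 2: φ=-90°, α=240°
  dir = (cos 240°, sin 240°) = (-0.5000, -0.8660); from cell (1,1)
  next x-line at t=1.5400, next y-line at t=0.4965; Δt_x=2.0000, Δt_y=1.1547
    y: enter (1,0) at t=0.4965 ← occupied
  → r_2 = 0.4965
beam 3: φ=-45°, α=285°
  dir = (cos 285°, sin 285°) = (0.2588, -0.9659); from cell (1,1)
  next x-line at t=0.8887, next y-line at t=0.4452; Δt_x=3.8637, Δt_y=1.0353
    y: enter (1,0) at t=0.4452 ← occupied
  → r_3 = 0.4452
beam 4: φ=0°, α=330°
  dir = (cos 330°, sin 330°) = (0.8660, -0.5000); from cell (1,1)
  next x-line at t=0.2656, next y-line at t=0.8600; Δt_x=1.1547, Δt_y=2.0000
    x: enter (2,1) at t=0.2656
    y: enter (2,0) at t=0.8600 ← occupied
  → r_4 = 0.8600
beam 5: φ=45°, α=15°
  dir = (cos 15°, sin 15°) = (0.9659, 0.2588); from cell (1,1)
  next x-line at t=0.2381, next y-line at t=2.2023; Δt_x=1.0353, Δt_y=3.8637
    x: enter (2,1) at t=0.2381
    x: enter (3,1) at t=1.2734
    y: enter (3,2) at t=2.2023
    x: enter (4,2) at t=2.3087
    x: enter (5,2) at t=3.3439 ← occupied
  → r_5 = 3.3439
beam 6: φ=90°, α=60°
  dir = (cos 60°, sin 60°) = (0.5000, 0.8660); from cell (1,1)
  next x-line at t=0.4600, next y-line at t=0.6582; Δt_x=2.0000, Δt_y=1.1547
    x: enter (2,1) at t=0.4600
    y: enter (2,2) at t=0.6582
    y: enter (2,3) at t=1.8129
    x: enter (3,3) at t=2.4600
    y: enter (3,4) at t=2.9676
    y: enter (3,5) at t=4.1223
    x: enter (4,5) at t=4.4600
    y: enter (4,6) at t=5.2770
    y: enter (4,7) at t=6.4317 ← occupied
  → r_6 = 6.4317
beam 7: φ=135°, α=105°
  dir = (cos 105°, sin 105°) = (-0.2588, 0.9659); from cell (1,1)
  next x-line at t=2.9751, next y-line at t=0.5901; Δt_x=3.8637, Δt_y=1.0353
    y: enter (1,2) at t=0.5901
    y: enter (1,3) at t=1.6254
    y: enter (1,4) at t=2.6607
    x: enter (0,4) at t=2.9751 ← occupied
  → r_7 = 2.9751

ranges = [0.7972, 0.4965, 0.4452, 0.8600, 3.3439, 6.4317, 2.9751]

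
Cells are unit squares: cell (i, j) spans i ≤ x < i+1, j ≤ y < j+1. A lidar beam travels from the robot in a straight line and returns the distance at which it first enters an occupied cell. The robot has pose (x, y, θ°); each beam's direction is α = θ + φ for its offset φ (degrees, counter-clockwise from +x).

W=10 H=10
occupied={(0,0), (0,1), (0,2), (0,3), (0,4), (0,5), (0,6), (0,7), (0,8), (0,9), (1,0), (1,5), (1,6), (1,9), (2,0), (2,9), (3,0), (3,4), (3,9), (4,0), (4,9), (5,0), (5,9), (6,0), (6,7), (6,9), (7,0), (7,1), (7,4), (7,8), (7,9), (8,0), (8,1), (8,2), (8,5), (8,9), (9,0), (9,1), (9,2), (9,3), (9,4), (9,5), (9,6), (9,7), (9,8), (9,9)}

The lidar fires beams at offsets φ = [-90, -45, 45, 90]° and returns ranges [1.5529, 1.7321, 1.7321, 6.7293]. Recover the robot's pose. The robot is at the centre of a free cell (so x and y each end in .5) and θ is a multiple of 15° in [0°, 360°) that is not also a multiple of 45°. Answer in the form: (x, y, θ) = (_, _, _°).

(x, y, θ) = (3.5, 7.5, 165°)

Enumerate (i+0.5, j+0.5, θ) over the 54 free cells and 16 admissible headings. For each, cast all 4 beams and compare to the given ranges.
  (1.5, 8.5, 345°): beam 2 = 4.0415 ≠ 1.7321 ✗
  (8.5, 8.5, 60°): beam 1 = 0.5774 ≠ 1.5529 ✗
  (4.5, 4.5, 300°): beam 1 = 0.5774 ≠ 1.5529 ✗
  (6.5, 6.5, 240°): beam 1 = 5.0000 ≠ 1.5529 ✗
  (1.5, 8.5, 195°): beam 1 = 0.5176 ≠ 1.5529 ✗
  …
  (3.5, 7.5, 165°): r_1=1.5529, r_2=1.7321, r_3=1.7321, r_4=6.7293 — all match ✓
No second candidate reproduces the full scan.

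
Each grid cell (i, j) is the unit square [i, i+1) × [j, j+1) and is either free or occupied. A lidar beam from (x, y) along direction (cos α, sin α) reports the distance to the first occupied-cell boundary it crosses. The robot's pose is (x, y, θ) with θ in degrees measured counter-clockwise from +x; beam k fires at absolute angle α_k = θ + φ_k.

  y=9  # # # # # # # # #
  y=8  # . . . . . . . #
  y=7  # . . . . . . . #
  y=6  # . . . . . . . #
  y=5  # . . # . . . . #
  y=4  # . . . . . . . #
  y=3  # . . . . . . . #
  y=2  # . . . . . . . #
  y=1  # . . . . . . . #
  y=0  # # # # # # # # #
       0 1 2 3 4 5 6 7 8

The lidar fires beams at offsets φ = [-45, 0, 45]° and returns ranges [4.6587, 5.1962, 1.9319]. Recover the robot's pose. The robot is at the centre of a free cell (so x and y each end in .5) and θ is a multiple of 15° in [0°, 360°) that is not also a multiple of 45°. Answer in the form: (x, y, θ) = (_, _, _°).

The pose lattice has 55·16 = 880 candidates. Test each by forward raycasting.
  (2.5, 5.5, 195°): beam 1 = 1.7321 ≠ 4.6587 ✗
  (5.5, 6.5, 300°): beam 1 = 5.6940 ≠ 4.6587 ✗
  (4.5, 4.5, 210°): beam 1 = 3.6235 ≠ 4.6587 ✗
  (1.5, 8.5, 165°): beam 1 = 0.5774 ≠ 4.6587 ✗
  (1.5, 4.5, 255°): beam 1 = 0.5774 ≠ 4.6587 ✗
  …
  (5.5, 4.5, 120°): r_1=4.6587, r_2=5.1962, r_3=1.9319 — all match ✓
Unique over the lattice → pose = (5.5, 4.5, 120°).

(x, y, θ) = (5.5, 4.5, 120°)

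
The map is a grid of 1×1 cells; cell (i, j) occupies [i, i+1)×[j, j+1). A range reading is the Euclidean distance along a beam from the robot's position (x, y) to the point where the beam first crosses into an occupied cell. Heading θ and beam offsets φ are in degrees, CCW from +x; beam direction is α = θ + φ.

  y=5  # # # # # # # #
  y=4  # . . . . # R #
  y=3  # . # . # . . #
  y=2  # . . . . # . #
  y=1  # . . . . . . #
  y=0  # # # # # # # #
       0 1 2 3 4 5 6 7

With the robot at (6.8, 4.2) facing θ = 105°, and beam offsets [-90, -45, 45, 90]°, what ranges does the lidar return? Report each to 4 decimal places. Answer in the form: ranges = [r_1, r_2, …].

beam 1: φ=-90°, α=15°
  d=(0.9659,0.2588)  start (6,4)  tX=0.2071 tY=3.0910  stride 1/|dx|=1.0353 1/|dy|=3.8637
    cross x-line → (7,4), t=0.2071 (wall)
  → r_1 = 0.2071
beam 2: φ=-45°, α=60°
  d=(0.5000,0.8660)  start (6,4)  tX=0.4000 tY=0.9238  stride 1/|dx|=2.0000 1/|dy|=1.1547
    cross x-line → (7,4), t=0.4000 (wall)
  → r_2 = 0.4000
beam 3: φ=45°, α=150°
  d=(-0.8660,0.5000)  start (6,4)  tX=0.9238 tY=1.6000  stride 1/|dx|=1.1547 1/|dy|=2.0000
    cross x-line → (5,4), t=0.9238 (wall)
  → r_3 = 0.9238
beam 4: φ=90°, α=195°
  d=(-0.9659,-0.2588)  start (6,4)  tX=0.8282 tY=0.7727  stride 1/|dx|=1.0353 1/|dy|=3.8637
    cross y-line → (6,3), t=0.7727
    cross x-line → (5,3), t=0.8282
    cross x-line → (4,3), t=1.8635 (wall)
  → r_4 = 1.8635

ranges = [0.2071, 0.4000, 0.9238, 1.8635]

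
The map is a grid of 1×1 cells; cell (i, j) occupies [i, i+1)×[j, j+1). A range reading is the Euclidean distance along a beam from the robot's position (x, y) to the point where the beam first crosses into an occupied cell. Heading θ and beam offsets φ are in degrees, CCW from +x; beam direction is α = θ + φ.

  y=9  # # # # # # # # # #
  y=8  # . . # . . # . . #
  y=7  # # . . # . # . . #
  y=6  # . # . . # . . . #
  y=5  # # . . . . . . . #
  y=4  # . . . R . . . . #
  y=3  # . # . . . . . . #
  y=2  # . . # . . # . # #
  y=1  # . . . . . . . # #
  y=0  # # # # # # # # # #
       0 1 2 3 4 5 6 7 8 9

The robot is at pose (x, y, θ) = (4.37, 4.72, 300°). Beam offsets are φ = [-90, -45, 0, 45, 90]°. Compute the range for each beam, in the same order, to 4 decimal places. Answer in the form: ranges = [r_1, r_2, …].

ranges = [1.5819, 1.7807, 4.2955, 4.7933, 5.3463]

beam 1: φ=-90°, α=210°
  dir = (cos 210°, sin 210°) = (-0.8660, -0.5000); from cell (4,4)
  next x-line at t=0.4272, next y-line at t=1.4400; Δt_x=1.1547, Δt_y=2.0000
    x: enter (3,4) at t=0.4272
    y: enter (3,3) at t=1.4400
    x: enter (2,3) at t=1.5819 ← occupied
  → r_1 = 1.5819
beam 2: φ=-45°, α=255°
  dir = (cos 255°, sin 255°) = (-0.2588, -0.9659); from cell (4,4)
  next x-line at t=1.4296, next y-line at t=0.7454; Δt_x=3.8637, Δt_y=1.0353
    y: enter (4,3) at t=0.7454
    x: enter (3,3) at t=1.4296
    y: enter (3,2) at t=1.7807 ← occupied
  → r_2 = 1.7807
beam 3: φ=0°, α=300°
  dir = (cos 300°, sin 300°) = (0.5000, -0.8660); from cell (4,4)
  next x-line at t=1.2600, next y-line at t=0.8314; Δt_x=2.0000, Δt_y=1.1547
    y: enter (4,3) at t=0.8314
    x: enter (5,3) at t=1.2600
    y: enter (5,2) at t=1.9861
    y: enter (5,1) at t=3.1408
    x: enter (6,1) at t=3.2600
    y: enter (6,0) at t=4.2955 ← occupied
  → r_3 = 4.2955
beam 4: φ=45°, α=345°
  dir = (cos 345°, sin 345°) = (0.9659, -0.2588); from cell (4,4)
  next x-line at t=0.6522, next y-line at t=2.7819; Δt_x=1.0353, Δt_y=3.8637
    x: enter (5,4) at t=0.6522
    x: enter (6,4) at t=1.6875
    x: enter (7,4) at t=2.7228
    y: enter (7,3) at t=2.7819
    x: enter (8,3) at t=3.7581
    x: enter (9,3) at t=4.7933 ← occupied
  → r_4 = 4.7933
beam 5: φ=90°, α=30°
  dir = (cos 30°, sin 30°) = (0.8660, 0.5000); from cell (4,4)
  next x-line at t=0.7275, next y-line at t=0.5600; Δt_x=1.1547, Δt_y=2.0000
    y: enter (4,5) at t=0.5600
    x: enter (5,5) at t=0.7275
    x: enter (6,5) at t=1.8822
    y: enter (6,6) at t=2.5600
    x: enter (7,6) at t=3.0369
    x: enter (8,6) at t=4.1916
    y: enter (8,7) at t=4.5600
    x: enter (9,7) at t=5.3463 ← occupied
  → r_5 = 5.3463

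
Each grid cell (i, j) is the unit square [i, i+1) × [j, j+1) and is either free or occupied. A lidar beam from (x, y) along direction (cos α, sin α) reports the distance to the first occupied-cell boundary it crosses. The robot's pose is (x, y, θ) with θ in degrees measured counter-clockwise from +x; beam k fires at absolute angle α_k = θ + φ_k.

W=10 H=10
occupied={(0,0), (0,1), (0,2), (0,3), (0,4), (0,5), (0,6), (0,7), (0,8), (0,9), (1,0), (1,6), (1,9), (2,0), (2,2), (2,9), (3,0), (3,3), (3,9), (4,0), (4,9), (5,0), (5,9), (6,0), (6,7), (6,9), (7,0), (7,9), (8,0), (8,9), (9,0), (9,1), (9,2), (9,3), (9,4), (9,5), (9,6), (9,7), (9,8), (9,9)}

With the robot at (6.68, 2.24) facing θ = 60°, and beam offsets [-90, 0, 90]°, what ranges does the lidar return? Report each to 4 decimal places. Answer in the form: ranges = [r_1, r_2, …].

ranges = [2.4800, 4.6400, 3.0946]

beam 1: φ=-90°, α=330°
  dir = (cos 330°, sin 330°) = (0.8660, -0.5000); from cell (6,2)
  next x-line at t=0.3695, next y-line at t=0.4800; Δt_x=1.1547, Δt_y=2.0000
    x: enter (7,2) at t=0.3695
    y: enter (7,1) at t=0.4800
    x: enter (8,1) at t=1.5242
    y: enter (8,0) at t=2.4800 ← occupied
  → r_1 = 2.4800
beam 2: φ=0°, α=60°
  dir = (cos 60°, sin 60°) = (0.5000, 0.8660); from cell (6,2)
  next x-line at t=0.6400, next y-line at t=0.8776; Δt_x=2.0000, Δt_y=1.1547
    x: enter (7,2) at t=0.6400
    y: enter (7,3) at t=0.8776
    y: enter (7,4) at t=2.0323
    x: enter (8,4) at t=2.6400
    y: enter (8,5) at t=3.1870
    y: enter (8,6) at t=4.3417
    x: enter (9,6) at t=4.6400 ← occupied
  → r_2 = 4.6400
beam 3: φ=90°, α=150°
  dir = (cos 150°, sin 150°) = (-0.8660, 0.5000); from cell (6,2)
  next x-line at t=0.7852, next y-line at t=1.5200; Δt_x=1.1547, Δt_y=2.0000
    x: enter (5,2) at t=0.7852
    y: enter (5,3) at t=1.5200
    x: enter (4,3) at t=1.9399
    x: enter (3,3) at t=3.0946 ← occupied
  → r_3 = 3.0946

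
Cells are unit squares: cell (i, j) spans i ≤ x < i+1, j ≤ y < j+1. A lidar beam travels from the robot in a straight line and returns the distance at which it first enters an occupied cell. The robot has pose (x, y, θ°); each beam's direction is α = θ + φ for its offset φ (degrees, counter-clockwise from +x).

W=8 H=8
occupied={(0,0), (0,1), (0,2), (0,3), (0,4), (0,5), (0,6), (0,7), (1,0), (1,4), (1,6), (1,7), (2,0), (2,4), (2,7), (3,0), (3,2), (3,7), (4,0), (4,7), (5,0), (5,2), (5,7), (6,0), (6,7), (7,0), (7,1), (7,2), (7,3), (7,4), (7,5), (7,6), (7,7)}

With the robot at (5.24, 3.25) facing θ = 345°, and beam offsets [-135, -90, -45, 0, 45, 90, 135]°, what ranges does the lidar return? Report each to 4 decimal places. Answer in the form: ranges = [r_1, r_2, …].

beam 1: φ=-135°, α=210°
  direction (-0.8660, -0.5000); cell (5,3); t to first gridline: x 0.2771, y 0.5000 (then +1.1547 / +2.0000)
    (4,3) via x @ 0.2771
    (4,2) via y @ 0.5000
    (3,2) via x @ 1.4318  # hit
  → r_1 = 1.4318
beam 2: φ=-90°, α=255°
  direction (-0.2588, -0.9659); cell (5,3); t to first gridline: x 0.9273, y 0.2588 (then +3.8637 / +1.0353)
    (5,2) via y @ 0.2588  # hit
  → r_2 = 0.2588
beam 3: φ=-45°, α=300°
  direction (0.5000, -0.8660); cell (5,3); t to first gridline: x 1.5200, y 0.2887 (then +2.0000 / +1.1547)
    (5,2) via y @ 0.2887  # hit
  → r_3 = 0.2887
beam 4: φ=0°, α=345°
  direction (0.9659, -0.2588); cell (5,3); t to first gridline: x 0.7868, y 0.9659 (then +1.0353 / +3.8637)
    (6,3) via x @ 0.7868
    (6,2) via y @ 0.9659
    (7,2) via x @ 1.8221  # hit
  → r_4 = 1.8221
beam 5: φ=45°, α=30°
  direction (0.8660, 0.5000); cell (5,3); t to first gridline: x 0.8776, y 1.5000 (then +1.1547 / +2.0000)
    (6,3) via x @ 0.8776
    (6,4) via y @ 1.5000
    (7,4) via x @ 2.0323  # hit
  → r_5 = 2.0323
beam 6: φ=90°, α=75°
  direction (0.2588, 0.9659); cell (5,3); t to first gridline: x 2.9364, y 0.7765 (then +3.8637 / +1.0353)
    (5,4) via y @ 0.7765
    (5,5) via y @ 1.8117
    (5,6) via y @ 2.8470
    (6,6) via x @ 2.9364
    (6,7) via y @ 3.8823  # hit
  → r_6 = 3.8823
beam 7: φ=135°, α=120°
  direction (-0.5000, 0.8660); cell (5,3); t to first gridline: x 0.4800, y 0.8660 (then +2.0000 / +1.1547)
    (4,3) via x @ 0.4800
    (4,4) via y @ 0.8660
    (4,5) via y @ 2.0207
    (3,5) via x @ 2.4800
    (3,6) via y @ 3.1754
    (3,7) via y @ 4.3301  # hit
  → r_7 = 4.3301

ranges = [1.4318, 0.2588, 0.2887, 1.8221, 2.0323, 3.8823, 4.3301]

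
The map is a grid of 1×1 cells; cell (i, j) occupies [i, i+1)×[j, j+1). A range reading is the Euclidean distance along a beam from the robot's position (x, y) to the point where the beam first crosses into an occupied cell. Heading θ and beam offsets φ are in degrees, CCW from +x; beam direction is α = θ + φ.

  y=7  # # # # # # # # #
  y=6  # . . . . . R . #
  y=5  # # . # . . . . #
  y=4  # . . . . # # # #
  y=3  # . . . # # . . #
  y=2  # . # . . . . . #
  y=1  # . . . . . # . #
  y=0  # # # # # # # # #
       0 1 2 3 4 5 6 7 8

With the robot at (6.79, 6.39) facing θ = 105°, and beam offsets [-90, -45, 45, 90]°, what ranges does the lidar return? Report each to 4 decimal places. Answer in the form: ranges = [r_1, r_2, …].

ranges = [1.2527, 0.7044, 1.2200, 2.8884]

beam 1: φ=-90°, α=15°
  dir = (cos 15°, sin 15°) = (0.9659, 0.2588); from cell (6,6)
  next x-line at t=0.2174, next y-line at t=2.3569; Δt_x=1.0353, Δt_y=3.8637
    x: enter (7,6) at t=0.2174
    x: enter (8,6) at t=1.2527 ← occupied
  → r_1 = 1.2527
beam 2: φ=-45°, α=60°
  dir = (cos 60°, sin 60°) = (0.5000, 0.8660); from cell (6,6)
  next x-line at t=0.4200, next y-line at t=0.7044; Δt_x=2.0000, Δt_y=1.1547
    x: enter (7,6) at t=0.4200
    y: enter (7,7) at t=0.7044 ← occupied
  → r_2 = 0.7044
beam 3: φ=45°, α=150°
  dir = (cos 150°, sin 150°) = (-0.8660, 0.5000); from cell (6,6)
  next x-line at t=0.9122, next y-line at t=1.2200; Δt_x=1.1547, Δt_y=2.0000
    x: enter (5,6) at t=0.9122
    y: enter (5,7) at t=1.2200 ← occupied
  → r_3 = 1.2200
beam 4: φ=90°, α=195°
  dir = (cos 195°, sin 195°) = (-0.9659, -0.2588); from cell (6,6)
  next x-line at t=0.8179, next y-line at t=1.5068; Δt_x=1.0353, Δt_y=3.8637
    x: enter (5,6) at t=0.8179
    y: enter (5,5) at t=1.5068
    x: enter (4,5) at t=1.8531
    x: enter (3,5) at t=2.8884 ← occupied
  → r_4 = 2.8884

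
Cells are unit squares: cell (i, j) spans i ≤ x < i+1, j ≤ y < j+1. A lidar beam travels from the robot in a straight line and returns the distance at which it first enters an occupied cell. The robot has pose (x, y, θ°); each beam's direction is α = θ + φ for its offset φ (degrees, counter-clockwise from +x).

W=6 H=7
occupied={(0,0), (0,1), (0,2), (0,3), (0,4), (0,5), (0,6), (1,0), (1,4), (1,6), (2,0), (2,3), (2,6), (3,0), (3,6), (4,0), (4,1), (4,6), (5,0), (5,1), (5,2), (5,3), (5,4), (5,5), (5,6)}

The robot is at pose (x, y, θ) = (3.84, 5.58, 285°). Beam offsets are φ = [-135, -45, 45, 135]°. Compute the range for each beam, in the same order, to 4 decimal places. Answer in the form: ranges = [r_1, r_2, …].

ranges = [0.8400, 1.8244, 1.3395, 0.4850]

beam 1: φ=-135°, α=150°
  d=(-0.8660,0.5000)  start (3,5)  tX=0.9699 tY=0.8400  stride 1/|dx|=1.1547 1/|dy|=2.0000
    cross y-line → (3,6), t=0.8400 (wall)
  → r_1 = 0.8400
beam 2: φ=-45°, α=240°
  d=(-0.5000,-0.8660)  start (3,5)  tX=1.6800 tY=0.6697  stride 1/|dx|=2.0000 1/|dy|=1.1547
    cross y-line → (3,4), t=0.6697
    cross x-line → (2,4), t=1.6800
    cross y-line → (2,3), t=1.8244 (wall)
  → r_2 = 1.8244
beam 3: φ=45°, α=330°
  d=(0.8660,-0.5000)  start (3,5)  tX=0.1848 tY=1.1600  stride 1/|dx|=1.1547 1/|dy|=2.0000
    cross x-line → (4,5), t=0.1848
    cross y-line → (4,4), t=1.1600
    cross x-line → (5,4), t=1.3395 (wall)
  → r_3 = 1.3395
beam 4: φ=135°, α=60°
  d=(0.5000,0.8660)  start (3,5)  tX=0.3200 tY=0.4850  stride 1/|dx|=2.0000 1/|dy|=1.1547
    cross x-line → (4,5), t=0.3200
    cross y-line → (4,6), t=0.4850 (wall)
  → r_4 = 0.4850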